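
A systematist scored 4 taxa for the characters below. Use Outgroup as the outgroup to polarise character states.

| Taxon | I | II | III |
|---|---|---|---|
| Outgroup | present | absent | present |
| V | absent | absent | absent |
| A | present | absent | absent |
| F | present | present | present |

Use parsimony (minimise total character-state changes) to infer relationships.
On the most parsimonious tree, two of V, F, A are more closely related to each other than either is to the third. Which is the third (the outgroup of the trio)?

Character polarity is set by the outgroup: the derived state is whichever differs from the outgroup's state, so for I, III the derived state is 'absent', and for the remaining characters it is 'present'.
I: derived state 'absent' in V only — an autapomorphy, so it tells us nothing about relationships among taxa.
II: derived state 'present' in F only — an autapomorphy, so it tells us nothing about relationships among taxa.
III: derived state 'absent' in A and V only — synapomorphy for {A, V}.
Most parsimonious ingroup topology: ((V,A),F).
V and A share a more recent common ancestor with each other than either does with F, so F is the least closely related of the three.

F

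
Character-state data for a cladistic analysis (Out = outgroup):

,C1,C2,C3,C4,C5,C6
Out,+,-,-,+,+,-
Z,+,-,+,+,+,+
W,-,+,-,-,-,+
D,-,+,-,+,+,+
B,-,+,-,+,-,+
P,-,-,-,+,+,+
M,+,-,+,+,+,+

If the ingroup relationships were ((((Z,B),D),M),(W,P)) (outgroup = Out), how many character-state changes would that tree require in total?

12

Map each character onto ((((Z,B),D),M),(W,P)) (rooted by Out) and count the minimum state changes it requires (Fitch parsimony):
C1: 3; C2: 3; C3: 2; C4: 1; C5: 2; C6: 1.
Total tree length = 12.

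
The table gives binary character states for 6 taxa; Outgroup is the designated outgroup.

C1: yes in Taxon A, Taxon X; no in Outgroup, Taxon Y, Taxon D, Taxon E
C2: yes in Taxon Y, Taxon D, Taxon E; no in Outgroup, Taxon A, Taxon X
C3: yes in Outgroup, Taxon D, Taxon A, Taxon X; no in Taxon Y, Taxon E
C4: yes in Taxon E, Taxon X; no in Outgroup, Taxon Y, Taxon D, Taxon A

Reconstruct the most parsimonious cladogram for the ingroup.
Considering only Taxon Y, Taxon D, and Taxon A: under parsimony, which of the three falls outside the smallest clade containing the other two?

Character polarity is set by the outgroup: the derived state is whichever differs from the outgroup's state, so for C3 the derived state is 'no', and for the remaining characters it is 'yes'.
Only Taxon A and Taxon X show the derived state 'yes' for C1, supporting them as a clade.
C2 (derived state 'yes') is shared by Taxon D, Taxon E, and Taxon Y — a synapomorphy uniting that clade.
C3: derived state 'no' in Taxon E and Taxon Y only — synapomorphy for {Taxon E, Taxon Y}.
C4 (state 'yes') occurs in Taxon E and Taxon X but conflicts with the nesting implied by the other characters — most parsimoniously interpreted as homoplasy.
Most parsimonious ingroup topology: (((Taxon E,Taxon Y),Taxon D),(Taxon A,Taxon X)).
Taxon Y and Taxon D share a more recent common ancestor with each other than either does with Taxon A, so Taxon A is the least closely related of the three.

Taxon A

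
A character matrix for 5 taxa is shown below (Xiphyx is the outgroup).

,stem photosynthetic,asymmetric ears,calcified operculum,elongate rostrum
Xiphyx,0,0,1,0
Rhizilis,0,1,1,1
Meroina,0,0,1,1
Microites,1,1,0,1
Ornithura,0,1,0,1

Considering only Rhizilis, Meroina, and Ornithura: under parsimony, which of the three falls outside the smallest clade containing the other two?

Character polarity is set by the outgroup: the derived state is whichever differs from the outgroup's state, so for calcified operculum the derived state is '0', and for the remaining characters it is '1'.
stem photosynthetic: derived state '1' in Microites only — an autapomorphy, so it tells us nothing about relationships among taxa.
Only Microites, Ornithura, and Rhizilis show the derived state '1' for asymmetric ears, supporting them as a clade.
calcified operculum (derived state '0') is shared by Microites and Ornithura — a synapomorphy uniting that clade.
elongate rostrum (derived state '1') is shared by all ingroup taxa — unites the whole ingroup.
Most parsimonious ingroup topology: ((Rhizilis,(Microites,Ornithura)),Meroina).
Rhizilis and Ornithura share a more recent common ancestor with each other than either does with Meroina, so Meroina is the least closely related of the three.

Meroina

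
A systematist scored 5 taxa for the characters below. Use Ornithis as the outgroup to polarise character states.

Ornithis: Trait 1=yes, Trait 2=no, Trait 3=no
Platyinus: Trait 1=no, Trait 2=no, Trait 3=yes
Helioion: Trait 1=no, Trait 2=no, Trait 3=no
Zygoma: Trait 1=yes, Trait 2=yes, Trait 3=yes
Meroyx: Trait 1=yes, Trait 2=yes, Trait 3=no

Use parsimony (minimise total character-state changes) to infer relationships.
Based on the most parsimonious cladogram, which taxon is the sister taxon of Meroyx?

Character polarity is set by the outgroup: the derived state is whichever differs from the outgroup's state, so for Trait 1 the derived state is 'no', and for the remaining characters it is 'yes'.
Trait 1 (derived state 'no') is shared by Helioion and Platyinus — a synapomorphy uniting that clade.
Trait 2 (derived state 'yes') is shared by Meroyx and Zygoma — a synapomorphy uniting that clade.
Trait 3 (state 'yes') occurs in Platyinus and Zygoma but conflicts with the nesting implied by the other characters — most parsimoniously interpreted as homoplasy.
Most parsimonious ingroup topology: ((Platyinus,Helioion),(Zygoma,Meroyx)).
Meroyx and Zygoma form a cherry on this tree, so they are sister taxa.

Zygoma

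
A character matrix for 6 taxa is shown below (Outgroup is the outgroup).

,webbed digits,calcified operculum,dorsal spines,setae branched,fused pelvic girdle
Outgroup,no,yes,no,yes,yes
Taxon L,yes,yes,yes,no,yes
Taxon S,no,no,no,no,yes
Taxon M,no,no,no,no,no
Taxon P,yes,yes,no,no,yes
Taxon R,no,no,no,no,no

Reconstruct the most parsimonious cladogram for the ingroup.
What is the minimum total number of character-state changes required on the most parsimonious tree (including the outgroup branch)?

5

Character polarity is set by the outgroup: the derived state is whichever differs from the outgroup's state, so for calcified operculum, setae branched, fused pelvic girdle the derived state is 'no', and for the remaining characters it is 'yes'.
Only Taxon L and Taxon P show the derived state 'yes' for webbed digits, supporting them as a clade.
calcified operculum (derived state 'no') is shared by Taxon M, Taxon R, and Taxon S — a synapomorphy uniting that clade.
dorsal spines: derived state 'yes' in Taxon L only — an autapomorphy, so it tells us nothing about relationships among taxa.
All ingroup taxa share the derived state 'no' for setae branched; it defines the ingroup but does not resolve relationships within it.
Only Taxon M and Taxon R show the derived state 'no' for fused pelvic girdle, supporting them as a clade.
Most parsimonious ingroup topology: ((Taxon L,Taxon P),(Taxon S,(Taxon R,Taxon M))).
Changes per character on this tree: webbed digits: 1; calcified operculum: 1; dorsal spines: 1; setae branched: 1; fused pelvic girdle: 1.
Total = 5.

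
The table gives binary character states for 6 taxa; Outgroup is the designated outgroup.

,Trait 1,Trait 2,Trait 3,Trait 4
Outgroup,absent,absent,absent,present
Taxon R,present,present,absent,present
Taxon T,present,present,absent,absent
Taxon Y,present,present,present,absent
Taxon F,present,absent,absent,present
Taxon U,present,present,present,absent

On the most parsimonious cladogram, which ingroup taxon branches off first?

Taxon F

Character polarity is set by the outgroup: the derived state is whichever differs from the outgroup's state, so for Trait 4 the derived state is 'absent', and for the remaining characters it is 'present'.
All ingroup taxa share the derived state 'present' for Trait 1; it defines the ingroup but does not resolve relationships within it.
Trait 2: derived state 'present' in Taxon R, Taxon T, Taxon U, and Taxon Y only — synapomorphy for {Taxon R, Taxon T, Taxon U, Taxon Y}.
Trait 3 (derived state 'present') is shared by Taxon U and Taxon Y — a synapomorphy uniting that clade.
Trait 4 (derived state 'absent') is shared by Taxon T, Taxon U, and Taxon Y — a synapomorphy uniting that clade.
Most parsimonious ingroup topology: ((Taxon R,(Taxon T,(Taxon Y,Taxon U))),Taxon F).
Taxon F is sister to the clade containing all other ingroup taxa, so it is the earliest-diverging (most basal) ingroup lineage.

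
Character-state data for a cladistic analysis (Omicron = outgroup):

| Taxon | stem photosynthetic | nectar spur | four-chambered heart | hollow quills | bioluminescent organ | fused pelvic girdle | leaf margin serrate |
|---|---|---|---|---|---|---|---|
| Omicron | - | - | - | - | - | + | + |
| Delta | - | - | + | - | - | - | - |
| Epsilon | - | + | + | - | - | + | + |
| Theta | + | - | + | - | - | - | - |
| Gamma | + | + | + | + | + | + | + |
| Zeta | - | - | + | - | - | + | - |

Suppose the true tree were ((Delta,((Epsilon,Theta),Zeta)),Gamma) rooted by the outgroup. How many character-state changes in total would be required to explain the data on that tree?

11

Map each character onto ((Delta,((Epsilon,Theta),Zeta)),Gamma) (rooted by Omicron) and count the minimum state changes it requires (Fitch parsimony):
stem photosynthetic: 2; nectar spur: 2; four-chambered heart: 1; hollow quills: 1; bioluminescent organ: 1; fused pelvic girdle: 2; leaf margin serrate: 2.
Total tree length = 11.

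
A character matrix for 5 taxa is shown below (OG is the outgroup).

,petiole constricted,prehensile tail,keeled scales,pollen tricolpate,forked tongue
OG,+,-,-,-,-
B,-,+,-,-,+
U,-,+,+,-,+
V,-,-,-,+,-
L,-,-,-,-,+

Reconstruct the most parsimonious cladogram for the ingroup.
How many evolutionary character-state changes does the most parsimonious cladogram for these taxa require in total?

5

Character polarity is set by the outgroup: the derived state is whichever differs from the outgroup's state, so for petiole constricted the derived state is '-', and for the remaining characters it is '+'.
All ingroup taxa share the derived state '-' for petiole constricted; it defines the ingroup but does not resolve relationships within it.
prehensile tail: derived state '+' in B and U only — synapomorphy for {B, U}.
keeled scales (derived state '+') is unique to U (autapomorphy; uninformative for grouping).
pollen tricolpate: derived state '+' in V only — an autapomorphy, so it tells us nothing about relationships among taxa.
forked tongue: derived state '+' in B, L, and U only — synapomorphy for {B, L, U}.
Most parsimonious ingroup topology: (((B,U),L),V).
Changes per character on this tree: petiole constricted: 1; prehensile tail: 1; keeled scales: 1; pollen tricolpate: 1; forked tongue: 1.
Total = 5.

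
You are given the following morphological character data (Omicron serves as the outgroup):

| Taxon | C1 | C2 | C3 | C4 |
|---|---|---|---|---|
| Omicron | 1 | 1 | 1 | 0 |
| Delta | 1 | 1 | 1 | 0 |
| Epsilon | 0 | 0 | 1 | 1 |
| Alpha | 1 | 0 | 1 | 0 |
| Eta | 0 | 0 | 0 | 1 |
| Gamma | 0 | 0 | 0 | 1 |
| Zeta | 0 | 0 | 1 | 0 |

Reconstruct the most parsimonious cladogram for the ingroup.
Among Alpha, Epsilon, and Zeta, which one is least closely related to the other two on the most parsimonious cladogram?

Character polarity is set by the outgroup: the derived state is whichever differs from the outgroup's state, so for C1, C2, C3 the derived state is '0', and for the remaining characters it is '1'.
C1 (derived state '0') is shared by Epsilon, Eta, Gamma, and Zeta — a synapomorphy uniting that clade.
C2: derived state '0' in Alpha, Epsilon, Eta, Gamma, and Zeta only — synapomorphy for {Alpha, Epsilon, Eta, Gamma, Zeta}.
C3: derived state '0' in Eta and Gamma only — synapomorphy for {Eta, Gamma}.
C4 (derived state '1') is shared by Epsilon, Eta, and Gamma — a synapomorphy uniting that clade.
Most parsimonious ingroup topology: (Delta,(((Epsilon,(Eta,Gamma)),Zeta),Alpha)).
Epsilon and Zeta share a more recent common ancestor with each other than either does with Alpha, so Alpha is the least closely related of the three.

Alpha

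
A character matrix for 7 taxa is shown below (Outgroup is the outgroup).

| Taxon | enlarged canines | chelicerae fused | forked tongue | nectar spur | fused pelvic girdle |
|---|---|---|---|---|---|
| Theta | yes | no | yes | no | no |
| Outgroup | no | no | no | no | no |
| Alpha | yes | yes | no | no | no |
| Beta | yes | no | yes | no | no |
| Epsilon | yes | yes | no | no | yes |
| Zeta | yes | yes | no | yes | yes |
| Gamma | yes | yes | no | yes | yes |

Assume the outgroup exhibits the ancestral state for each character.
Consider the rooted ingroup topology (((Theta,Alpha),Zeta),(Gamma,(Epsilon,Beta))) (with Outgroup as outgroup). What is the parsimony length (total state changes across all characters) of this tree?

11

Map each character onto (((Theta,Alpha),Zeta),(Gamma,(Epsilon,Beta))) (rooted by Outgroup) and count the minimum state changes it requires (Fitch parsimony):
enlarged canines: 1; chelicerae fused: 3; forked tongue: 2; nectar spur: 2; fused pelvic girdle: 3.
Total tree length = 11.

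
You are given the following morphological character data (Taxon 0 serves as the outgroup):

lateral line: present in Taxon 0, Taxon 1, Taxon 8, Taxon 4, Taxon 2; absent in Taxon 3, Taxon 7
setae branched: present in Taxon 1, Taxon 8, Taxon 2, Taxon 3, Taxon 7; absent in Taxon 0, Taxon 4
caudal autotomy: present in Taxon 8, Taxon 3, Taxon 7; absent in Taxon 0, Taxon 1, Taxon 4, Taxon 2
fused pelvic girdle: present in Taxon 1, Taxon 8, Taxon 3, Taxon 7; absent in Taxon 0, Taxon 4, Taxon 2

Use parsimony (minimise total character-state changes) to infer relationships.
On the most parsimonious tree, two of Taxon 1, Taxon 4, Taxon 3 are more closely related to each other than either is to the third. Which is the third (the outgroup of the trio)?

Character polarity is set by the outgroup: the derived state is whichever differs from the outgroup's state, so for lateral line the derived state is 'absent', and for the remaining characters it is 'present'.
lateral line (derived state 'absent') is shared by Taxon 3 and Taxon 7 — a synapomorphy uniting that clade.
setae branched (derived state 'present') is shared by Taxon 1, Taxon 2, Taxon 3, Taxon 7, and Taxon 8 — a synapomorphy uniting that clade.
Only Taxon 3, Taxon 7, and Taxon 8 show the derived state 'present' for caudal autotomy, supporting them as a clade.
fused pelvic girdle (derived state 'present') is shared by Taxon 1, Taxon 3, Taxon 7, and Taxon 8 — a synapomorphy uniting that clade.
Most parsimonious ingroup topology: (((Taxon 1,(Taxon 8,(Taxon 3,Taxon 7))),Taxon 2),Taxon 4).
Taxon 3 and Taxon 1 share a more recent common ancestor with each other than either does with Taxon 4, so Taxon 4 is the least closely related of the three.

Taxon 4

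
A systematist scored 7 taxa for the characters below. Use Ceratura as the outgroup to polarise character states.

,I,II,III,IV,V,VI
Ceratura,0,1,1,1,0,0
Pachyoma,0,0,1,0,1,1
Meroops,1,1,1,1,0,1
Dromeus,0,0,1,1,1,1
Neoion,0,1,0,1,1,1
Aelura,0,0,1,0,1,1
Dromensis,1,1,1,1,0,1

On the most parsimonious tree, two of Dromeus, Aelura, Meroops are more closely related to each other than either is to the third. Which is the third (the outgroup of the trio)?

Character polarity is set by the outgroup: the derived state is whichever differs from the outgroup's state, so for II, III, IV the derived state is '0', and for the remaining characters it is '1'.
I (derived state '1') is shared by Dromensis and Meroops — a synapomorphy uniting that clade.
II (derived state '0') is shared by Aelura, Dromeus, and Pachyoma — a synapomorphy uniting that clade.
III: derived state '0' in Neoion only — an autapomorphy, so it tells us nothing about relationships among taxa.
IV (derived state '0') is shared by Aelura and Pachyoma — a synapomorphy uniting that clade.
V (derived state '1') is shared by Aelura, Dromeus, Neoion, and Pachyoma — a synapomorphy uniting that clade.
All ingroup taxa share the derived state '1' for VI; it defines the ingroup but does not resolve relationships within it.
Most parsimonious ingroup topology: ((((Pachyoma,Aelura),Dromeus),Neoion),(Meroops,Dromensis)).
Dromeus and Aelura share a more recent common ancestor with each other than either does with Meroops, so Meroops is the least closely related of the three.

Meroops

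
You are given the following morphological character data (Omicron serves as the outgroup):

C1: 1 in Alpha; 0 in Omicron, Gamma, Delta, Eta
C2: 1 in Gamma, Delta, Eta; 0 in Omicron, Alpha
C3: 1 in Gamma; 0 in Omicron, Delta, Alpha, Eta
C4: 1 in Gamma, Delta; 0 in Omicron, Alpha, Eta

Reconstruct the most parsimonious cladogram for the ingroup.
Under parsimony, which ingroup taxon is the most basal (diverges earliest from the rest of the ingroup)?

The outgroup has state '0' for every character, so '1' is the derived state throughout.
C1 (derived state '1') is unique to Alpha (autapomorphy; uninformative for grouping).
C2: derived state '1' in Delta, Eta, and Gamma only — synapomorphy for {Delta, Eta, Gamma}.
C3: derived state '1' in Gamma only — an autapomorphy, so it tells us nothing about relationships among taxa.
Only Delta and Gamma show the derived state '1' for C4, supporting them as a clade.
Most parsimonious ingroup topology: (((Gamma,Delta),Eta),Alpha).
Alpha is sister to the clade containing all other ingroup taxa, so it is the earliest-diverging (most basal) ingroup lineage.

Alpha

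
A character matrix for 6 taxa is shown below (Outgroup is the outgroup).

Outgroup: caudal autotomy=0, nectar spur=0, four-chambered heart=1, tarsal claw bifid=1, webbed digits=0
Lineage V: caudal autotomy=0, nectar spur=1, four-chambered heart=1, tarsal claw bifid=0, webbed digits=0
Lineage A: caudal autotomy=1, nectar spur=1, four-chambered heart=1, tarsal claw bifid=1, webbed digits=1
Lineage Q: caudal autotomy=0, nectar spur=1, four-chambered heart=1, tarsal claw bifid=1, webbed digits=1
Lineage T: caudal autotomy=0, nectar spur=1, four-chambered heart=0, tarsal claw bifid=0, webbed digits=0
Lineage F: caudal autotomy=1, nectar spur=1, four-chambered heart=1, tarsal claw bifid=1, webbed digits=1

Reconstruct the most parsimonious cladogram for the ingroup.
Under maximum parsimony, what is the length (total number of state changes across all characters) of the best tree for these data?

Character polarity is set by the outgroup: the derived state is whichever differs from the outgroup's state, so for four-chambered heart, tarsal claw bifid the derived state is '0', and for the remaining characters it is '1'.
caudal autotomy: derived state '1' in Lineage A and Lineage F only — synapomorphy for {Lineage A, Lineage F}.
nectar spur (derived state '1') is shared by all ingroup taxa — unites the whole ingroup.
four-chambered heart: derived state '0' in Lineage T only — an autapomorphy, so it tells us nothing about relationships among taxa.
Only Lineage T and Lineage V show the derived state '0' for tarsal claw bifid, supporting them as a clade.
webbed digits (derived state '1') is shared by Lineage A, Lineage F, and Lineage Q — a synapomorphy uniting that clade.
Most parsimonious ingroup topology: ((Lineage V,Lineage T),((Lineage A,Lineage F),Lineage Q)).
Changes per character on this tree: caudal autotomy: 1; nectar spur: 1; four-chambered heart: 1; tarsal claw bifid: 1; webbed digits: 1.
Total = 5.

5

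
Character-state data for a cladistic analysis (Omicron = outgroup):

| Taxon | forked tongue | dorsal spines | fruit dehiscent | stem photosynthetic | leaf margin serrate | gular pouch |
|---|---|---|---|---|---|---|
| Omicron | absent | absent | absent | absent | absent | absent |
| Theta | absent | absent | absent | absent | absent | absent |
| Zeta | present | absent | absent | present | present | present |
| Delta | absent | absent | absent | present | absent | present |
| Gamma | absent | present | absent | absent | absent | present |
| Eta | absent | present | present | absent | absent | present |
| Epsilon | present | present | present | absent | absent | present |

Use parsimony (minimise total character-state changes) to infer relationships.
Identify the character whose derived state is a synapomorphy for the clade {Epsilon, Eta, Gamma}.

The outgroup has state 'absent' for every character, so 'present' is the derived state throughout.
forked tongue groups Epsilon and Zeta, which is incompatible with the clades supported by the remaining characters; treating it as convergent (homoplasy) costs fewer steps than any alternative tree.
dorsal spines: derived state 'present' in Epsilon, Eta, and Gamma only — synapomorphy for {Epsilon, Eta, Gamma}.
Only Epsilon and Eta show the derived state 'present' for fruit dehiscent, supporting them as a clade.
Only Delta and Zeta show the derived state 'present' for stem photosynthetic, supporting them as a clade.
leaf margin serrate (derived state 'present') is unique to Zeta (autapomorphy; uninformative for grouping).
Only Delta, Epsilon, Eta, Gamma, and Zeta show the derived state 'present' for gular pouch, supporting them as a clade.
Most parsimonious ingroup topology: (Theta,((Zeta,Delta),(Gamma,(Eta,Epsilon)))).
The clade {Epsilon, Eta, Gamma} is supported by dorsal spines: its derived state 'present' occurs in exactly those taxa and in no other taxon (including the outgroup).

dorsal spines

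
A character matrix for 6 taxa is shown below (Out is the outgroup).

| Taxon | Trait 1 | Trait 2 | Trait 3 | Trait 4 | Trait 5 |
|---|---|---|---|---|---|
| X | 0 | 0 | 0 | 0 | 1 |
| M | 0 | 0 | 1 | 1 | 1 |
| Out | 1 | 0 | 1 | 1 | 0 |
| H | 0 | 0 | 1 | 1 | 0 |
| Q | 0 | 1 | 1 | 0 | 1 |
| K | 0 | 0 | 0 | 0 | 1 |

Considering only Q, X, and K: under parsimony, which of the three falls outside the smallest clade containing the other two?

Character polarity is set by the outgroup: the derived state is whichever differs from the outgroup's state, so for Trait 1, Trait 3, Trait 4 the derived state is '0', and for the remaining characters it is '1'.
Trait 1 (derived state '0') is shared by all ingroup taxa — unites the whole ingroup.
Trait 2: derived state '1' in Q only — an autapomorphy, so it tells us nothing about relationships among taxa.
Only K and X show the derived state '0' for Trait 3, supporting them as a clade.
Trait 4 (derived state '0') is shared by K, Q, and X — a synapomorphy uniting that clade.
Trait 5: derived state '1' in K, M, Q, and X only — synapomorphy for {K, M, Q, X}.
Most parsimonious ingroup topology: ((((K,X),Q),M),H).
X and K share a more recent common ancestor with each other than either does with Q, so Q is the least closely related of the three.

Q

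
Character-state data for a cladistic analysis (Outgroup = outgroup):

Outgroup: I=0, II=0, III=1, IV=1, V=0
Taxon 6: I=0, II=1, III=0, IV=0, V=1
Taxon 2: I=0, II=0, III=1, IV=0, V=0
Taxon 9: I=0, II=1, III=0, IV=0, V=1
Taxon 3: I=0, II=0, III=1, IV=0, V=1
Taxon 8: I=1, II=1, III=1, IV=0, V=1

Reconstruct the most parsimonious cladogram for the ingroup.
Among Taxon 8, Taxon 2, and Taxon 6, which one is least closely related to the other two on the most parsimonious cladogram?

Taxon 2

Character polarity is set by the outgroup: the derived state is whichever differs from the outgroup's state, so for III, IV the derived state is '0', and for the remaining characters it is '1'.
I: derived state '1' in Taxon 8 only — an autapomorphy, so it tells us nothing about relationships among taxa.
II: derived state '1' in Taxon 6, Taxon 8, and Taxon 9 only — synapomorphy for {Taxon 6, Taxon 8, Taxon 9}.
III: derived state '0' in Taxon 6 and Taxon 9 only — synapomorphy for {Taxon 6, Taxon 9}.
All ingroup taxa share the derived state '0' for IV; it defines the ingroup but does not resolve relationships within it.
V (derived state '1') is shared by Taxon 3, Taxon 6, Taxon 8, and Taxon 9 — a synapomorphy uniting that clade.
Most parsimonious ingroup topology: ((((Taxon 6,Taxon 9),Taxon 8),Taxon 3),Taxon 2).
Taxon 8 and Taxon 6 share a more recent common ancestor with each other than either does with Taxon 2, so Taxon 2 is the least closely related of the three.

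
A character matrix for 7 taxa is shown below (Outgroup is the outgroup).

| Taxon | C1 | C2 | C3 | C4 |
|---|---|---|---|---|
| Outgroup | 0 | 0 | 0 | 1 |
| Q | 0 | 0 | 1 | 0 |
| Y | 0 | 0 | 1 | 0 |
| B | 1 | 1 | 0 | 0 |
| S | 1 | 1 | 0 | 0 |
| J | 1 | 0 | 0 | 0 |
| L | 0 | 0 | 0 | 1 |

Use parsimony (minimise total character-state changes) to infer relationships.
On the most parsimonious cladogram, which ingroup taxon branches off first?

Character polarity is set by the outgroup: the derived state is whichever differs from the outgroup's state, so for C4 the derived state is '0', and for the remaining characters it is '1'.
C1 (derived state '1') is shared by B, J, and S — a synapomorphy uniting that clade.
C2 (derived state '1') is shared by B and S — a synapomorphy uniting that clade.
C3 (derived state '1') is shared by Q and Y — a synapomorphy uniting that clade.
Only B, J, Q, S, and Y show the derived state '0' for C4, supporting them as a clade.
Most parsimonious ingroup topology: (((Q,Y),((B,S),J)),L).
L is sister to the clade containing all other ingroup taxa, so it is the earliest-diverging (most basal) ingroup lineage.

L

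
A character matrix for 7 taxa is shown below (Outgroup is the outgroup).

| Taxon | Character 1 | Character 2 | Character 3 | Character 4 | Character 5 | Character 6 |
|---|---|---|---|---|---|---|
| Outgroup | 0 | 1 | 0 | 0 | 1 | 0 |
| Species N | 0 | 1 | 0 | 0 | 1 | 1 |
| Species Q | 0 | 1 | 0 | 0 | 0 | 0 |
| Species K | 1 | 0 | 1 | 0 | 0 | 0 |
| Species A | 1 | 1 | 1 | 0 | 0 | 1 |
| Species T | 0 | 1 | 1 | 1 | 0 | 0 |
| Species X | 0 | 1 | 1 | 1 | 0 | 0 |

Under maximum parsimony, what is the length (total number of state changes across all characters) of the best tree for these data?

7

Character polarity is set by the outgroup: the derived state is whichever differs from the outgroup's state, so for Character 2, Character 5 the derived state is '0', and for the remaining characters it is '1'.
Only Species A and Species K show the derived state '1' for Character 1, supporting them as a clade.
Character 2 (derived state '0') is unique to Species K (autapomorphy; uninformative for grouping).
Only Species A, Species K, Species T, and Species X show the derived state '1' for Character 3, supporting them as a clade.
Only Species T and Species X show the derived state '1' for Character 4, supporting them as a clade.
Character 5 (derived state '0') is shared by Species A, Species K, Species Q, Species T, and Species X — a synapomorphy uniting that clade.
Character 6 (state '1') occurs in Species A and Species N but conflicts with the nesting implied by the other characters — most parsimoniously interpreted as homoplasy.
Most parsimonious ingroup topology: (Species N,(Species Q,((Species K,Species A),(Species T,Species X)))).
Changes per character on this tree: Character 1: 1; Character 2: 1; Character 3: 1; Character 4: 1; Character 5: 1; Character 6: 2.
Total = 7.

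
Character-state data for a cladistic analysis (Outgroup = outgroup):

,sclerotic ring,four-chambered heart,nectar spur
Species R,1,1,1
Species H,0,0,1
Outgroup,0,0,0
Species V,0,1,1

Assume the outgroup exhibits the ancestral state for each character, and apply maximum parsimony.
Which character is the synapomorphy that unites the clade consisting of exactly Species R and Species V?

The outgroup has state '0' for every character, so '1' is the derived state throughout.
sclerotic ring: derived state '1' in Species R only — an autapomorphy, so it tells us nothing about relationships among taxa.
four-chambered heart: derived state '1' in Species R and Species V only — synapomorphy for {Species R, Species V}.
All ingroup taxa share the derived state '1' for nectar spur; it defines the ingroup but does not resolve relationships within it.
Most parsimonious ingroup topology: ((Species V,Species R),Species H).
The clade {Species R, Species V} is supported by four-chambered heart: its derived state '1' occurs in exactly those taxa and in no other taxon (including the outgroup).

four-chambered heart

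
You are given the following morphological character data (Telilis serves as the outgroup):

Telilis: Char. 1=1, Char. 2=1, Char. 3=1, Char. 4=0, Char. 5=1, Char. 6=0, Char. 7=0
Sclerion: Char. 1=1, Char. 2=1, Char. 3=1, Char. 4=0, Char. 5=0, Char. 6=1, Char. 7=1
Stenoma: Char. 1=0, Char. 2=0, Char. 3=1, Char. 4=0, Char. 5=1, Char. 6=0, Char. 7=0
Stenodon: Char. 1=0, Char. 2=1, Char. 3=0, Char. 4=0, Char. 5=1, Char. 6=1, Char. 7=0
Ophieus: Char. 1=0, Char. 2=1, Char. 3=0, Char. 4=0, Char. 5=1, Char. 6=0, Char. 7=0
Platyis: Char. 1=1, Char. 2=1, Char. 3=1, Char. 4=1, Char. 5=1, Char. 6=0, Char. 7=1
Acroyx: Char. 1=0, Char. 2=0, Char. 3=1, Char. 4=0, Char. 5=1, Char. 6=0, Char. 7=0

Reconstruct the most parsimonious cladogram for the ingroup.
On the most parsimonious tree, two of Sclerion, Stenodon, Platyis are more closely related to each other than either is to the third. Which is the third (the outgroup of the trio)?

Character polarity is set by the outgroup: the derived state is whichever differs from the outgroup's state, so for Char. 1, Char. 2, Char. 3, Char. 5 the derived state is '0', and for the remaining characters it is '1'.
Char. 1: derived state '0' in Acroyx, Ophieus, Stenodon, and Stenoma only — synapomorphy for {Acroyx, Ophieus, Stenodon, Stenoma}.
Char. 2 (derived state '0') is shared by Acroyx and Stenoma — a synapomorphy uniting that clade.
Only Ophieus and Stenodon show the derived state '0' for Char. 3, supporting them as a clade.
Char. 4 (derived state '1') is unique to Platyis (autapomorphy; uninformative for grouping).
Char. 5 (derived state '0') is unique to Sclerion (autapomorphy; uninformative for grouping).
Char. 6 (state '1') occurs in Sclerion and Stenodon but conflicts with the nesting implied by the other characters — most parsimoniously interpreted as homoplasy.
Char. 7: derived state '1' in Platyis and Sclerion only — synapomorphy for {Platyis, Sclerion}.
Most parsimonious ingroup topology: ((Sclerion,Platyis),((Stenoma,Acroyx),(Stenodon,Ophieus))).
Sclerion and Platyis share a more recent common ancestor with each other than either does with Stenodon, so Stenodon is the least closely related of the three.

Stenodon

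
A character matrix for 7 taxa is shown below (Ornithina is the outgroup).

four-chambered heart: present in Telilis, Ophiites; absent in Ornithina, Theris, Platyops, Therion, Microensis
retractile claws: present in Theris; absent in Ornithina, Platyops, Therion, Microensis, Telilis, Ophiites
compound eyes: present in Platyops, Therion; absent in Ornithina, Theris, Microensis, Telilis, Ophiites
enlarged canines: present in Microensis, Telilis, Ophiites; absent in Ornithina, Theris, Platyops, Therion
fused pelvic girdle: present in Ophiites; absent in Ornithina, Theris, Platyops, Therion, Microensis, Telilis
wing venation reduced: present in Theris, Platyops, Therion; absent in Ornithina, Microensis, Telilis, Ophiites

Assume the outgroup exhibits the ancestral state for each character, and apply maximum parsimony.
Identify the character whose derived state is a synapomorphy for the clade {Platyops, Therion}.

The outgroup has state 'absent' for every character, so 'present' is the derived state throughout.
Only Ophiites and Telilis show the derived state 'present' for four-chambered heart, supporting them as a clade.
retractile claws: derived state 'present' in Theris only — an autapomorphy, so it tells us nothing about relationships among taxa.
compound eyes (derived state 'present') is shared by Platyops and Therion — a synapomorphy uniting that clade.
enlarged canines (derived state 'present') is shared by Microensis, Ophiites, and Telilis — a synapomorphy uniting that clade.
fused pelvic girdle: derived state 'present' in Ophiites only — an autapomorphy, so it tells us nothing about relationships among taxa.
wing venation reduced: derived state 'present' in Platyops, Therion, and Theris only — synapomorphy for {Platyops, Therion, Theris}.
Most parsimonious ingroup topology: ((Theris,(Platyops,Therion)),(Microensis,(Telilis,Ophiites))).
The clade {Platyops, Therion} is supported by compound eyes: its derived state 'present' occurs in exactly those taxa and in no other taxon (including the outgroup).

compound eyes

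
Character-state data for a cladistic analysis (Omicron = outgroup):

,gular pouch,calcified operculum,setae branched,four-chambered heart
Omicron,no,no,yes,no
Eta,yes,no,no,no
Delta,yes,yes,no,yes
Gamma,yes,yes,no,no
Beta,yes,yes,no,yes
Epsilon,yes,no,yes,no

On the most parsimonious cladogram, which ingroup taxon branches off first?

Character polarity is set by the outgroup: the derived state is whichever differs from the outgroup's state, so for setae branched the derived state is 'no', and for the remaining characters it is 'yes'.
gular pouch (derived state 'yes') is shared by all ingroup taxa — unites the whole ingroup.
calcified operculum (derived state 'yes') is shared by Beta, Delta, and Gamma — a synapomorphy uniting that clade.
Only Beta, Delta, Eta, and Gamma show the derived state 'no' for setae branched, supporting them as a clade.
Only Beta and Delta show the derived state 'yes' for four-chambered heart, supporting them as a clade.
Most parsimonious ingroup topology: ((Eta,((Delta,Beta),Gamma)),Epsilon).
Epsilon is sister to the clade containing all other ingroup taxa, so it is the earliest-diverging (most basal) ingroup lineage.

Epsilon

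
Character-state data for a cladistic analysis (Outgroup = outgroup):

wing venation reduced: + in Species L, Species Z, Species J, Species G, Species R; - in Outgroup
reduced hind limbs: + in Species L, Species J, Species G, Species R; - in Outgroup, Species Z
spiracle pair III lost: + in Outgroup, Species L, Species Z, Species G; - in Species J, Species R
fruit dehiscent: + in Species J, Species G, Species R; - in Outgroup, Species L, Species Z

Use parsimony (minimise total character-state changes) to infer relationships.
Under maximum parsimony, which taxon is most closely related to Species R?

Character polarity is set by the outgroup: the derived state is whichever differs from the outgroup's state, so for spiracle pair III lost the derived state is '-', and for the remaining characters it is '+'.
wing venation reduced (derived state '+') is shared by all ingroup taxa — unites the whole ingroup.
reduced hind limbs: derived state '+' in Species G, Species J, Species L, and Species R only — synapomorphy for {Species G, Species J, Species L, Species R}.
Only Species J and Species R show the derived state '-' for spiracle pair III lost, supporting them as a clade.
fruit dehiscent (derived state '+') is shared by Species G, Species J, and Species R — a synapomorphy uniting that clade.
Most parsimonious ingroup topology: ((Species L,((Species J,Species R),Species G)),Species Z).
Species R and Species J form a cherry on this tree, so they are sister taxa.

Species J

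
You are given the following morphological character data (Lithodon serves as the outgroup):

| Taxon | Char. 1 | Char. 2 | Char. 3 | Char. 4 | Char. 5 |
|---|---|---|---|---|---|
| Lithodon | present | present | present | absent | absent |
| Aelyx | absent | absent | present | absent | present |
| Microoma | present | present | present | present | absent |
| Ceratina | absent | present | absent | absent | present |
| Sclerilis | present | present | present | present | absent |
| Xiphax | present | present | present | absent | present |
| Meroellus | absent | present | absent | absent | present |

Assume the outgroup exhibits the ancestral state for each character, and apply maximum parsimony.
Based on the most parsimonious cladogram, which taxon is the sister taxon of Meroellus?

Ceratina

Character polarity is set by the outgroup: the derived state is whichever differs from the outgroup's state, so for Char. 1, Char. 2, Char. 3 the derived state is 'absent', and for the remaining characters it is 'present'.
Char. 1: derived state 'absent' in Aelyx, Ceratina, and Meroellus only — synapomorphy for {Aelyx, Ceratina, Meroellus}.
Char. 2: derived state 'absent' in Aelyx only — an autapomorphy, so it tells us nothing about relationships among taxa.
Char. 3: derived state 'absent' in Ceratina and Meroellus only — synapomorphy for {Ceratina, Meroellus}.
Char. 4: derived state 'present' in Microoma and Sclerilis only — synapomorphy for {Microoma, Sclerilis}.
Char. 5: derived state 'present' in Aelyx, Ceratina, Meroellus, and Xiphax only — synapomorphy for {Aelyx, Ceratina, Meroellus, Xiphax}.
Most parsimonious ingroup topology: (((Aelyx,(Ceratina,Meroellus)),Xiphax),(Microoma,Sclerilis)).
Meroellus and Ceratina form a cherry on this tree, so they are sister taxa.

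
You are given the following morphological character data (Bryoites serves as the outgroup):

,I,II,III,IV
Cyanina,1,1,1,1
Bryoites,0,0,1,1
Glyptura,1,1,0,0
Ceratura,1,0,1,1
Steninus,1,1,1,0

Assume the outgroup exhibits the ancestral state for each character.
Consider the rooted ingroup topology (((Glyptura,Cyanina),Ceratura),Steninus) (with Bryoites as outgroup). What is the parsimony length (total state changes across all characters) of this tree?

6

Map each character onto (((Glyptura,Cyanina),Ceratura),Steninus) (rooted by Bryoites) and count the minimum state changes it requires (Fitch parsimony):
I: 1; II: 2; III: 1; IV: 2.
Total tree length = 6.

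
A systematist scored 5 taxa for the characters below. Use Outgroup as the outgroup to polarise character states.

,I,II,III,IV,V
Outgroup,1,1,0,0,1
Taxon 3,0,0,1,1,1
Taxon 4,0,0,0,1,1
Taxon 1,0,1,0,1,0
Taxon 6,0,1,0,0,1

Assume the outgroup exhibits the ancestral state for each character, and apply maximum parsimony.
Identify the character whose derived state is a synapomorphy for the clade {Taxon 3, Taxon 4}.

Character polarity is set by the outgroup: the derived state is whichever differs from the outgroup's state, so for I, II, V the derived state is '0', and for the remaining characters it is '1'.
I (derived state '0') is shared by all ingroup taxa — unites the whole ingroup.
II: derived state '0' in Taxon 3 and Taxon 4 only — synapomorphy for {Taxon 3, Taxon 4}.
III (derived state '1') is unique to Taxon 3 (autapomorphy; uninformative for grouping).
Only Taxon 1, Taxon 3, and Taxon 4 show the derived state '1' for IV, supporting them as a clade.
V: derived state '0' in Taxon 1 only — an autapomorphy, so it tells us nothing about relationships among taxa.
Most parsimonious ingroup topology: (((Taxon 3,Taxon 4),Taxon 1),Taxon 6).
The clade {Taxon 3, Taxon 4} is supported by II: its derived state '0' occurs in exactly those taxa and in no other taxon (including the outgroup).

II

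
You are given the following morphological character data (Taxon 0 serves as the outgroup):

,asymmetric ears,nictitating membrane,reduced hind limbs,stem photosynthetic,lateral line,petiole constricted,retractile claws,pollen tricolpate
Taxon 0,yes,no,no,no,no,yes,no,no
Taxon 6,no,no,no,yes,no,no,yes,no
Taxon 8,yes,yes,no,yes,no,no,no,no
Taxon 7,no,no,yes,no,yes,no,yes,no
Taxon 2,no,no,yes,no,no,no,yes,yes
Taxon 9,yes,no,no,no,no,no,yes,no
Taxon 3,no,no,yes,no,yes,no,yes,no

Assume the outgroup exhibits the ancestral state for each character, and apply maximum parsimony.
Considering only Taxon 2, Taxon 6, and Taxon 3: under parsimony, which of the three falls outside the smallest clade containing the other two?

Taxon 6

Character polarity is set by the outgroup: the derived state is whichever differs from the outgroup's state, so for asymmetric ears, petiole constricted the derived state is 'no', and for the remaining characters it is 'yes'.
asymmetric ears (derived state 'no') is shared by Taxon 2, Taxon 3, Taxon 6, and Taxon 7 — a synapomorphy uniting that clade.
nictitating membrane: derived state 'yes' in Taxon 8 only — an autapomorphy, so it tells us nothing about relationships among taxa.
reduced hind limbs: derived state 'yes' in Taxon 2, Taxon 3, and Taxon 7 only — synapomorphy for {Taxon 2, Taxon 3, Taxon 7}.
stem photosynthetic (state 'yes') occurs in Taxon 6 and Taxon 8 but conflicts with the nesting implied by the other characters — most parsimoniously interpreted as homoplasy.
Only Taxon 3 and Taxon 7 show the derived state 'yes' for lateral line, supporting them as a clade.
All ingroup taxa share the derived state 'no' for petiole constricted; it defines the ingroup but does not resolve relationships within it.
retractile claws: derived state 'yes' in Taxon 2, Taxon 3, Taxon 6, Taxon 7, and Taxon 9 only — synapomorphy for {Taxon 2, Taxon 3, Taxon 6, Taxon 7, Taxon 9}.
pollen tricolpate: derived state 'yes' in Taxon 2 only — an autapomorphy, so it tells us nothing about relationships among taxa.
Most parsimonious ingroup topology: (((Taxon 6,((Taxon 7,Taxon 3),Taxon 2)),Taxon 9),Taxon 8).
Taxon 3 and Taxon 2 share a more recent common ancestor with each other than either does with Taxon 6, so Taxon 6 is the least closely related of the three.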